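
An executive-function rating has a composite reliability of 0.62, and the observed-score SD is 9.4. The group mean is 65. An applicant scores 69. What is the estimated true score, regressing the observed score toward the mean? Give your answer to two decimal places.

67.48

T̂ = r·X + (1 − r)·M = 0.6200×69 + 0.3800×65 = 42.7800 + 24.7000 ≈ 67.4800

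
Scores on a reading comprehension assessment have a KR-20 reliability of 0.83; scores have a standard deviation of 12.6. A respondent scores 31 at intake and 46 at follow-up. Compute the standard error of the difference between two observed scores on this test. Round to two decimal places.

SEM = 12.60000 · √(1 − 0.83000) = 12.60000 · √0.17000 ≃ 12.60000 · 0.41231 ≃ 5.19511
Standard error of the difference = 5.19511·√2 ≃ 7.34700

7.35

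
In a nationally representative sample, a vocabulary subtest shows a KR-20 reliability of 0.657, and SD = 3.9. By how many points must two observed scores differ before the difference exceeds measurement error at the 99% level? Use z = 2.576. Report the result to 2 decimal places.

SEM = 3.9000 · √(1 − 0.6570) = 3.9000 · √0.3430 ≃ 3.9000 · 0.5857 ≃ 2.2841
SE_diff = √2 · SEM ≃ 3.2302
Smallest detectable difference = 2.576·3.2302 ≃ 8.3209

8.32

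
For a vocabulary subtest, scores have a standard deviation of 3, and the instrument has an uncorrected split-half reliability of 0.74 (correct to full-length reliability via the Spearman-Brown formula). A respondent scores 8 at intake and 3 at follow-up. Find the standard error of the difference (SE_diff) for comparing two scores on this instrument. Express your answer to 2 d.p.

Spearman-Brown: r = 2(0.74) / (1 + 0.74) = 1.480 / 1.740 ≃ 0.851
SEM = 3.000 × √(1 − 0.851) = 3.000 × √0.149 ≃ 3.000 × 0.387 ≃ 1.160
SE_diff = SEM × √2 ≃ 1.160 × 1.414 ≃ 1.640

1.64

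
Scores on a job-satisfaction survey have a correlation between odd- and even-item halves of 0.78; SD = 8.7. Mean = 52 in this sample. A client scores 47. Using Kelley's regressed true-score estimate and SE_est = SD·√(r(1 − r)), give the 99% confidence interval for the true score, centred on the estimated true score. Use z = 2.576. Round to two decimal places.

[40.24, 54.99]

r_full = 2·0.78 / (1 + 0.78) ≃ 0.876
Estimated true score = 0.876·47 + (1 − 0.876)·52 ≃ 47.618
SE_est = 8.700·√(0.876·0.124) ≃ 2.863
99% CI: 47.618 ± 7.376 ≃ (40.242, 54.994)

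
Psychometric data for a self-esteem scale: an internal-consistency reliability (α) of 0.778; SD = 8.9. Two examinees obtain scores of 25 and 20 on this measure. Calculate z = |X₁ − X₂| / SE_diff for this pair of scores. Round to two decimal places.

SEM = 8.9000·√(1 − 0.7780) ≃ 4.1934
SE_diff = √2 · SEM ≃ 5.9304
z = |25 − 20| / 5.9304 = 5 / 5.9304 ≃ 0.8431

0.84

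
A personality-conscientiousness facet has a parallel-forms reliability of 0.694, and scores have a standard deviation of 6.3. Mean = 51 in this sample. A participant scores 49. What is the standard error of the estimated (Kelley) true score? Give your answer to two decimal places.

SE_est = SD * √(r(1 − r)) = 6.3000 * √0.2124 ≃ 6.3000 * 0.4608 ≃ 2.9032

2.90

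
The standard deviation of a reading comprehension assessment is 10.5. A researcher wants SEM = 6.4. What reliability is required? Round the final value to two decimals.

Required reliability = 1 − (SEM/SD)² = 1 − 0.372 ≈ 0.628

0.63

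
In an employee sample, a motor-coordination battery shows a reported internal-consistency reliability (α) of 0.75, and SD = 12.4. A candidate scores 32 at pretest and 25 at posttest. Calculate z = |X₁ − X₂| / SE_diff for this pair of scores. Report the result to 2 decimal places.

SEM = 12.400 × √(1 − 0.750) = 12.400 × √0.250 ≈ 12.400 × 0.500 ≈ 6.200
SE_diff = SEM × √2 ≈ 6.200 × 1.414 ≈ 8.768
z = |32 − 25| / 8.768 = 7 / 8.768 ≈ 0.798

0.80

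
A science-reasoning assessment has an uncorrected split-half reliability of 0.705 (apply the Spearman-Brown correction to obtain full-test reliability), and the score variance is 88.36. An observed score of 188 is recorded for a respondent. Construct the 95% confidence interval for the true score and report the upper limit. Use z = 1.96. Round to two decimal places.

195.66

SD = √88.36 ≈ 9.400
Spearman-Brown: r = 2(0.705) / (1 + 0.705) = 1.410 / 1.705 ≈ 0.827
SEM = 9.400 × √(1 − 0.827) = 9.400 × √0.173 ≈ 9.400 × 0.416 ≈ 3.910
Half-width = 1.96×3.910 ≈ 7.664
Upper limit = 188 + 7.664 ≈ 195.664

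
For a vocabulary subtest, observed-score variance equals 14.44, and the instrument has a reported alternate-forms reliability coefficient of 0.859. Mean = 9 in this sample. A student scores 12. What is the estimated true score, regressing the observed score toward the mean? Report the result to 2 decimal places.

Estimated true score = 0.85900×12 + (1 − 0.85900)×9 ≈ 11.57700

11.58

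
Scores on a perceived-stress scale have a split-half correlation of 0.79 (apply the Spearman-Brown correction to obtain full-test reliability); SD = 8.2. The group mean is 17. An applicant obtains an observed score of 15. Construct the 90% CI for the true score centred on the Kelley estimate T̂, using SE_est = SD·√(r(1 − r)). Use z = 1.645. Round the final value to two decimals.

Full-length reliability (Spearman-Brown) = 2(0.79)/(1+0.79) ≃ 0.8827
T̂ = 0.8827(15) + 0.1173(17) ≃ 15.2346
SE_est = 8.2000×√(0.8827×0.1173) ≃ 2.6388
CI = 15.2346 ± 1.645 × 2.6388 → [10.8939, 19.5754]

[10.89, 19.58]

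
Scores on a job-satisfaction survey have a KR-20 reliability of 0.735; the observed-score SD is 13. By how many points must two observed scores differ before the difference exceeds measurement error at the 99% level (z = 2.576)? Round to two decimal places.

SEM = 13.0000·√(1 − 0.7350) ≈ 6.6922
SE_diff = √2 · SEM ≈ 9.4641
Minimum reliable difference = 2.576 · SE_diff ≈ 2.576 · 9.4641 ≈ 24.3796

24.38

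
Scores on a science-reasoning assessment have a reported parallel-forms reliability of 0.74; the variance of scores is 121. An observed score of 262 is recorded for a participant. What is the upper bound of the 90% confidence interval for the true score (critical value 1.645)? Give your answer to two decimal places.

271.23

SD = √121 ≈ 11.000
The standard error of measurement is 11.000·√(1 − 0.740) ≈ 11.000·0.510 ≈ 5.609.
1.645 · SEM ≈ 9.227
Upper bound: 262 + 9.227 = 271.227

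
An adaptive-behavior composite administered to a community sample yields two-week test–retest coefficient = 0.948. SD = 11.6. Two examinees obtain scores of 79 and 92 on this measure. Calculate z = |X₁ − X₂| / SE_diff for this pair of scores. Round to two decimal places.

SEM = 11.6000 * √(1 − 0.9480) = 11.6000 * √0.0520 ≈ 11.6000 * 0.2280 ≈ 2.6452
Standard error of the difference = 2.6452·√2 ≈ 3.7409
z = |79 − 92| / 3.7409 = 13 / 3.7409 ≈ 3.4751

3.48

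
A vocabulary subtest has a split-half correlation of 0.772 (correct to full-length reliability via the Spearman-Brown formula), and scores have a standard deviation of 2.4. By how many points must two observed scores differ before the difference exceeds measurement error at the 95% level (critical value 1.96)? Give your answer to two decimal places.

2.39

r_full = 2·0.772 / (1 + 0.772) ≈ 0.87133
The standard error of measurement is 2.40000·√(1 − 0.87133) ≈ 2.40000·0.35870 ≈ 0.86089.
Standard error of the difference = 0.86089·√2 ≈ 1.21748
Minimum reliable difference = 1.96 · SE_diff ≈ 1.96 · 1.21748 ≈ 2.38626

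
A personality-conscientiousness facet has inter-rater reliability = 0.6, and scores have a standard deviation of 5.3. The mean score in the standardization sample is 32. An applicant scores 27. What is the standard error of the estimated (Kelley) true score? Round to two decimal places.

SE_est = 5.300·√[r(1 − r)] ≈ 2.596

2.60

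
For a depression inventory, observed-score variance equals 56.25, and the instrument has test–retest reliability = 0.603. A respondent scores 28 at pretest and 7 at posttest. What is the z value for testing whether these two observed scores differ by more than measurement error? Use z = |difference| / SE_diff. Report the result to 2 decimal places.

SD = √56.25 ≈ 7.500
The standard error of measurement is 7.500*√(1 − 0.603) ≈ 7.500*0.630 ≈ 4.726.
SE_diff = SEM * √2 ≈ 4.726 * 1.414 ≈ 6.683
z = |28 − 7| / 6.683 = 21 / 6.683 ≈ 3.142

3.14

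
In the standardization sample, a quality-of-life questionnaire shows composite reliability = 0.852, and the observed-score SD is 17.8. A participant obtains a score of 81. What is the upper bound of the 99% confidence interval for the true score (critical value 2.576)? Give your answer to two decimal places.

SEM = 17.80000 * √(1 − 0.85200) = 17.80000 * √0.14800 ≈ 17.80000 * 0.38471 ≈ 6.84780
2.576 * SEM ≈ 17.63992
Upper limit = 81 + 17.63992 ≈ 98.63992

98.64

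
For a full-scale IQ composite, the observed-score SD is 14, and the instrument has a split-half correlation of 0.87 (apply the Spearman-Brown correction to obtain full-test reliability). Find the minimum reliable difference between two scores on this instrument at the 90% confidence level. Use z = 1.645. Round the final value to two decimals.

Full-length reliability (Spearman-Brown) = 2(0.87)/(1+0.87) ≈ 0.930
SEM = 14.000 · √(1 − 0.930) = 14.000 · √0.070 ≈ 14.000 · 0.264 ≈ 3.691
SE_diff = SEM · √2 ≈ 3.691 · 1.414 ≈ 5.220
Minimum reliable difference = 1.645 · SE_diff ≈ 1.645 · 5.220 ≈ 8.587

8.59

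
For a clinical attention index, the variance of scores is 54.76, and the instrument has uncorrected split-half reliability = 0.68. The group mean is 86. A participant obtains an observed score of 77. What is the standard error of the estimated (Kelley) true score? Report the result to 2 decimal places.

SD = √54.76 ≃ 7.4000
Full-length reliability (Spearman-Brown) = 2(0.68)/(1+0.68) ≃ 0.8095
SE_est = SD · √(r(1 − r)) = 7.4000 · √0.1542 ≃ 7.4000 · 0.3927 ≃ 2.9058

2.91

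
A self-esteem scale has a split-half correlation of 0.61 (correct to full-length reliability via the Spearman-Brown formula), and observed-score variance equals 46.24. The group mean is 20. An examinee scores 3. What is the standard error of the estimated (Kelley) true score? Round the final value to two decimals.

2.91

σ = 46.24^(1/2) = 6.800
Spearman-Brown: r = 2(0.61) / (1 + 0.61) = 1.220 / 1.610 ≈ 0.758
SE_est = SD × √(r(1 − r)) = 6.800 × √0.184 ≈ 6.800 × 0.428 ≈ 2.913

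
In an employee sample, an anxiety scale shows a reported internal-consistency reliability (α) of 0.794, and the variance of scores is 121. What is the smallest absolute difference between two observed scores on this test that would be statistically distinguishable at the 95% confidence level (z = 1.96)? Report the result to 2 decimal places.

13.84

SD = √121 ≈ 11.0000
The standard error of measurement is 11.0000·√(1 − 0.7940) ≈ 11.0000·0.4539 ≈ 4.9926.
SE_diff = SEM · √2 ≈ 4.9926 · 1.4142 ≈ 7.0606
Minimum reliable difference = 1.96 · SE_diff ≈ 1.96 · 7.0606 ≈ 13.8388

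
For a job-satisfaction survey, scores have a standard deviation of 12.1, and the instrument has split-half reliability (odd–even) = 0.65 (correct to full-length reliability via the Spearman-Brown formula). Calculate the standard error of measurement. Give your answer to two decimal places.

Full-length reliability (Spearman-Brown) = 2(0.65)/(1+0.65) ≈ 0.788
SEM = 12.100 * √(1 − 0.788) = 12.100 * √0.212 ≈ 12.100 * 0.461 ≈ 5.573

5.57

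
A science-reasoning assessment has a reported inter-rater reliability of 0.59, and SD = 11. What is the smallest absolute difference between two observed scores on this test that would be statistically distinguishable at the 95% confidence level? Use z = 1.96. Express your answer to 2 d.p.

SEM = 11.000 * √(1 − 0.590) = 11.000 * √0.410 ≈ 11.000 * 0.640 ≈ 7.043
SE_diff = √2 * SEM ≈ 9.961
Smallest detectable difference = 1.96*9.961 ≈ 19.523

19.52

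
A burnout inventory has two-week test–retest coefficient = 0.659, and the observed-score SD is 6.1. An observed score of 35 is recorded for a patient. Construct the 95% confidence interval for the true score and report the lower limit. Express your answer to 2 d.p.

The standard error of measurement is 6.1000·√(1 − 0.6590) ≈ 6.1000·0.5840 ≈ 3.5621.
Half-width = 1.96·3.5621 ≈ 6.9817
Lower limit = 35 − 6.9817 ≈ 28.0183

28.02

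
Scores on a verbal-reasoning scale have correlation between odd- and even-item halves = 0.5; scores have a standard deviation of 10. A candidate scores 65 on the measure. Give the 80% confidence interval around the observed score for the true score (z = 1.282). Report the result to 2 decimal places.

Spearman-Brown: r = 2(0.5) / (1 + 0.5) = 1.0000 / 1.5000 ≈ 0.6667
The standard error of measurement is 10.0000×√(1 − 0.6667) ≈ 10.0000×0.5774 ≈ 5.7735.
Half-width = 1.282×5.7735 ≈ 7.4016
CI = 65 ± 7.4016 → [57.5984, 72.4016]

[57.60, 72.40]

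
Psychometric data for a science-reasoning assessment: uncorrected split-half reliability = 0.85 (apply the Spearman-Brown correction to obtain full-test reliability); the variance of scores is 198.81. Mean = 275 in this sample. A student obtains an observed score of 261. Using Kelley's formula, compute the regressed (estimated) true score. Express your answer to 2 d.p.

r_full = 2·0.85 / (1 + 0.85) ≈ 0.91892
T̂ = r·X + (1 − r)·M = 0.91892*261 + 0.08108*275 ≈ 239.83784 + 22.29730 ≈ 262.13514

262.14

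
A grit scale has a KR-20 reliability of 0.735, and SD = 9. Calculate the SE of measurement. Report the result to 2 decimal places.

4.63

SEM = 9.00000 · √(1 − 0.73500) = 9.00000 · √0.26500 ≃ 9.00000 · 0.51478 ≃ 4.63303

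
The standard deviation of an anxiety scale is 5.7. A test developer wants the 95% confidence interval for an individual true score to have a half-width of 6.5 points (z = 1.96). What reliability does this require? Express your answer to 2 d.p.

0.66

SEM needed = half-width / z = 6.5/1.96 ≈ 3.316
r = 1 − (3.316/5.7)² ≈ 1 − 0.339 ≈ 0.661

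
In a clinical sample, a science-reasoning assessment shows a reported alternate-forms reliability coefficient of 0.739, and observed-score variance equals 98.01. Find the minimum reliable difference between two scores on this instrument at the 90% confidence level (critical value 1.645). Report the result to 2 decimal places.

11.77

σ = 98.01^(1/2) = 9.90000
SEM = 9.90000*√(1 − 0.73900) ≃ 5.05773
SE_diff = √2 * SEM ≃ 7.15271
Minimum reliable difference = 1.645 * SE_diff ≃ 1.645 * 7.15271 ≃ 11.76620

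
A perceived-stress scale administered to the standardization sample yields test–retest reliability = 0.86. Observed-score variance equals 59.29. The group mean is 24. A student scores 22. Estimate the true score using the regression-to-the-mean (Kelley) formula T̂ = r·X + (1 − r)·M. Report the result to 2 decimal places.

22.28

T̂ = r·X + (1 − r)·M = 0.860*22 + 0.140*24 = 18.920 + 3.360 ≈ 22.280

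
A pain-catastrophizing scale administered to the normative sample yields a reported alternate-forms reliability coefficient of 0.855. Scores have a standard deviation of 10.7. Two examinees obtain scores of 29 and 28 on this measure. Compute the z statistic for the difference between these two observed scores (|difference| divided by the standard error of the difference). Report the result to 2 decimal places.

SEM = 10.7000 · √(1 − 0.8550) = 10.7000 · √0.1450 ≈ 10.7000 · 0.3808 ≈ 4.0744
SE_diff = √2 · SEM ≈ 5.7621
z = |29 − 28| / 5.7621 = 1 / 5.7621 ≈ 0.1735

0.17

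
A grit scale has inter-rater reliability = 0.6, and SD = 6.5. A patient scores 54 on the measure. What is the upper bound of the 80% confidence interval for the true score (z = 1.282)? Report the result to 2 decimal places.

SEM = 6.500 · √(1 − 0.600) = 6.500 · √0.400 ≈ 6.500 · 0.632 ≈ 4.111
1.282 · SEM ≈ 5.270
Upper bound: 54 + 5.270 = 59.270

59.27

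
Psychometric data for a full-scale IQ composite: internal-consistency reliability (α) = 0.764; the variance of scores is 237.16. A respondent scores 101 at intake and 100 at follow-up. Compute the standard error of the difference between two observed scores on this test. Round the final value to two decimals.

SD = √237.16 = 15.4000
SEM = 15.4000*√(1 − 0.7640) ≈ 7.4813
Standard error of the difference = 7.4813·√2 ≈ 10.5801

10.58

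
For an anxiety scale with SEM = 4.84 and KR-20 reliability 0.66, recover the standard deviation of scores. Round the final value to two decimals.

σ = SEM·(1 − r)^(−1/2) ≈ 4.84×1.715 ≈ 8.301

8.30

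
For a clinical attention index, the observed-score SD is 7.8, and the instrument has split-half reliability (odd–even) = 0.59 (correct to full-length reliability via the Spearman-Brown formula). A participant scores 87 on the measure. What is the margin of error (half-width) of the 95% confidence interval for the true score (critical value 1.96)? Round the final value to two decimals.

7.76

Full-length reliability (Spearman-Brown) = 2(0.59)/(1+0.59) ≈ 0.742
SEM = 7.800 × √(1 − 0.742) = 7.800 × √0.258 ≈ 7.800 × 0.508 ≈ 3.961
Margin = 1.96 × 3.961 ≈ 7.763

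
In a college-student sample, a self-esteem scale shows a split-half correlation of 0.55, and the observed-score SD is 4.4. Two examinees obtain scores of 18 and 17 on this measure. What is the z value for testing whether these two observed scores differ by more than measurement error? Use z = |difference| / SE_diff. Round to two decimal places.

0.30

Full-length reliability (Spearman-Brown) = 2(0.55)/(1+0.55) ≈ 0.7097
SEM = 4.4000 × √(1 − 0.7097) = 4.4000 × √0.2903 ≈ 4.4000 × 0.5388 ≈ 2.3708
SE_diff = √2 × SEM ≈ 3.3528
z = |18 − 17| / 3.3528 = 1 / 3.3528 ≈ 0.2983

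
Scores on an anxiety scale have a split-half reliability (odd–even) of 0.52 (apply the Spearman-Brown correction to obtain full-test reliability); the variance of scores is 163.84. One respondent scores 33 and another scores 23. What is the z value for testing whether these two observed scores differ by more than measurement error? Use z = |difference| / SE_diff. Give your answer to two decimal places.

0.98

SD = √163.84 ≃ 12.8000
Spearman-Brown: r = 2(0.52) / (1 + 0.52) = 1.0400 / 1.5200 ≃ 0.6842
SEM = 12.8000 · √(1 − 0.6842) = 12.8000 · √0.3158 ≃ 12.8000 · 0.5620 ≃ 7.1930
Standard error of the difference = 7.1930·√2 ≃ 10.1724
z = |33 − 23| / 10.1724 = 10 / 10.1724 ≃ 0.9831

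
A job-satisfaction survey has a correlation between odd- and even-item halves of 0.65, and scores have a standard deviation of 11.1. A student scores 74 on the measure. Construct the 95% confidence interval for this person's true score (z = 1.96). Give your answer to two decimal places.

[63.98, 84.02]

r_full = 2·0.65 / (1 + 0.65) ≃ 0.788
SEM = 11.100*√(1 − 0.788) ≃ 5.112
Half-width = 1.96*5.112 ≃ 10.020
95% CI: 74 ± 10.020 = [63.980, 84.020]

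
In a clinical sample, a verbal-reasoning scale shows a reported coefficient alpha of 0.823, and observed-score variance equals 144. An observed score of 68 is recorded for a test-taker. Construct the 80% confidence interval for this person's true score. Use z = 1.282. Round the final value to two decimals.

[61.53, 74.47]

σ = 144^(1/2) = 12.0000
SEM = 12.0000 × √(1 − 0.8230) = 12.0000 × √0.1770 ≈ 12.0000 × 0.4207 ≈ 5.0486
Margin = 1.282 × 5.0486 ≈ 6.4723
80% CI: 68 ± 6.4723 = [61.5277, 74.4723]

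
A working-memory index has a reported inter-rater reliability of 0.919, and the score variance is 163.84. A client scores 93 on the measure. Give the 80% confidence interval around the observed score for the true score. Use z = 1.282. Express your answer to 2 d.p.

SD = √163.84 = 12.8000
The standard error of measurement is 12.8000×√(1 − 0.9190) ≈ 12.8000×0.2846 ≈ 3.6429.
Margin = 1.282 × 3.6429 ≈ 4.6703
Interval: (88.3297, 97.6703)

[88.33, 97.67]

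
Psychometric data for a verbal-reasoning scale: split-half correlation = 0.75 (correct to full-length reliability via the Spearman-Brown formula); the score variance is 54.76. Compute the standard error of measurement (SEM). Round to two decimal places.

SD = √54.76 = 7.400
Full-length reliability (Spearman-Brown) = 2(0.75)/(1+0.75) ≈ 0.857
SEM = 7.400 · √(1 − 0.857) = 7.400 · √0.143 ≈ 7.400 · 0.378 ≈ 2.797

2.80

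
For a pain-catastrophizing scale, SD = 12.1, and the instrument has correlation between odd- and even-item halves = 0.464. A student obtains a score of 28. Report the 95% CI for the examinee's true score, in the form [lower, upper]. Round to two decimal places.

Spearman-Brown: r = 2(0.464) / (1 + 0.464) = 0.928 / 1.464 ≈ 0.634
SEM = 12.100 * √(1 − 0.634) = 12.100 * √0.366 ≈ 12.100 * 0.605 ≈ 7.321
1.96 * SEM ≈ 14.350
CI = 28 ± 14.350 → [13.650, 42.350]

[13.65, 42.35]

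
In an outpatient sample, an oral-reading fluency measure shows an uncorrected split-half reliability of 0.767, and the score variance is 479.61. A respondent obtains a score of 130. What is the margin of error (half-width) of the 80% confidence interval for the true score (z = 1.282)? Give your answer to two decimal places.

10.20

SD = √479.61 = 21.9000
Spearman-Brown: r = 2(0.767) / (1 + 0.767) = 1.5340 / 1.7670 ≈ 0.8681
The standard error of measurement is 21.9000*√(1 − 0.8681) ≈ 21.9000*0.3631 ≈ 7.9525.
Half-width = 1.282*7.9525 ≈ 10.1951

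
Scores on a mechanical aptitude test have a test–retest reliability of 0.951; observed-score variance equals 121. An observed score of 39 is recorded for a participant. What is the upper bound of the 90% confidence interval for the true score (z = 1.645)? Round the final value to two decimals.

43.01

SD = √121 ≃ 11.000
SEM = 11.000*√(1 − 0.951) ≃ 2.435
Half-width = 1.645*2.435 ≃ 4.005
Upper bound: 39 + 4.005 = 43.005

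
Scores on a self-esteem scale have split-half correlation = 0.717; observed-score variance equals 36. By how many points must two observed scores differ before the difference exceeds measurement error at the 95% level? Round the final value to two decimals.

SD = √36 = 6.00000
Full-length reliability (Spearman-Brown) = 2(0.717)/(1+0.717) ≈ 0.83518
SEM = 6.00000 × √(1 − 0.83518) = 6.00000 × √0.16482 ≈ 6.00000 × 0.40598 ≈ 2.43590
Standard error of the difference = 2.43590·√2 ≈ 3.44488
Smallest detectable difference = 1.96×3.44488 ≈ 6.75197

6.75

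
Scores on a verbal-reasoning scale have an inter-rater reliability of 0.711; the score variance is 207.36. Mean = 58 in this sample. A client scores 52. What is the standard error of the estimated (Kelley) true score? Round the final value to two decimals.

6.53

SD = √207.36 ≈ 14.400
SE_est = SD × √(r(1 − r)) = 14.400 × √0.205 ≈ 14.400 × 0.453 ≈ 6.527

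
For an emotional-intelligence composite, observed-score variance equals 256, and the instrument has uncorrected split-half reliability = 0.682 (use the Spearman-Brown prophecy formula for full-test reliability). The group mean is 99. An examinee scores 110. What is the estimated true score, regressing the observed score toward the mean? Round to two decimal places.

107.92

r_full = 2·0.682 / (1 + 0.682) ≈ 0.8109
T̂ = 0.8109(110) + 0.1891(99) ≈ 107.9203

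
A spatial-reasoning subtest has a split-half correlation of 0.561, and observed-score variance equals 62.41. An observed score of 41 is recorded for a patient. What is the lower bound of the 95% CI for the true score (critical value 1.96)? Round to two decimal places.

32.79

SD = √62.41 = 7.900
Spearman-Brown: r = 2(0.561) / (1 + 0.561) = 1.122 / 1.561 ≃ 0.719
SEM = 7.900·√(1 − 0.719) ≃ 4.189
Margin = 1.96 · 4.189 ≃ 8.211
Lower bound: 41 − 8.211 = 32.789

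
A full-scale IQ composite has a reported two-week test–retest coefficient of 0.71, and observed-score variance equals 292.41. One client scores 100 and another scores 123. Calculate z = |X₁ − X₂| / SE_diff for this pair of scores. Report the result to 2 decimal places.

1.77

SD = √292.41 = 17.1000
The standard error of measurement is 17.1000*√(1 − 0.7100) ≈ 17.1000*0.5385 ≈ 9.2086.
SE_diff = SEM * √2 ≈ 9.2086 * 1.4142 ≈ 13.0230
z = |100 − 123| / 13.0230 = 23 / 13.0230 ≈ 1.7661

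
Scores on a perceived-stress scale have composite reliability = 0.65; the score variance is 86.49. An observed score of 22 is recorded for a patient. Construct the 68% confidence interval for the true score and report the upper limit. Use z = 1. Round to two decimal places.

27.50

SD = √86.49 ≃ 9.300
SEM = 9.300 · √(1 − 0.650) = 9.300 · √0.350 ≃ 9.300 · 0.592 ≃ 5.502
Margin = 1 · 5.502 ≃ 5.502
Upper bound: 22 + 5.502 = 27.502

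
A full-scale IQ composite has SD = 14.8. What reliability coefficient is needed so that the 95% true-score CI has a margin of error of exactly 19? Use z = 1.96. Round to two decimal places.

SEM needed = half-width / z = 19/1.96 ≈ 9.6939
Required reliability = 1 − (SEM/SD)² = 1 − 0.4290 ≈ 0.5710

0.57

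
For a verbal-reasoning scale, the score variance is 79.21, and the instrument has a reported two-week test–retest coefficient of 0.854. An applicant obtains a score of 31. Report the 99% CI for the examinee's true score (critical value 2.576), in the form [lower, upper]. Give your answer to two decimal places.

σ = 79.21^(1/2) = 8.90000
The standard error of measurement is 8.90000×√(1 − 0.85400) ≈ 8.90000×0.38210 ≈ 3.40069.
Margin = 2.576 × 3.40069 ≈ 8.76017
Interval: (22.23983, 39.76017)

[22.24, 39.76]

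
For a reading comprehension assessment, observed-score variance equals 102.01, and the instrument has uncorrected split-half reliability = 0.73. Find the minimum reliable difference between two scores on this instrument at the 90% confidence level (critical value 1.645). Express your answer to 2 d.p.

σ = 102.01^(1/2) = 10.1000
Spearman-Brown: r = 2(0.73) / (1 + 0.73) = 1.4600 / 1.7300 ≈ 0.8439
SEM = 10.1000·√(1 − 0.8439) ≈ 3.9901
Standard error of the difference = 3.9901·√2 ≈ 5.6428
Smallest detectable difference = 1.645·5.6428 ≈ 9.2824

9.28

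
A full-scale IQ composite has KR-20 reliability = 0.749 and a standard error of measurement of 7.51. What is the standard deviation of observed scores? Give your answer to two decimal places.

σ = SEM·(1 − r)^(−1/2) ≈ 7.51*1.996 ≈ 14.990

14.99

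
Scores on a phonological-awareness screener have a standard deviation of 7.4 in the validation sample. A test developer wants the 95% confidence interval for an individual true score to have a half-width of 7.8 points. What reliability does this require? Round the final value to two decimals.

Required SEM = 7.8 / 1.96 ≈ 3.9796
Required reliability = 1 − (SEM/SD)² = 1 − 0.2892 ≈ 0.7108

0.71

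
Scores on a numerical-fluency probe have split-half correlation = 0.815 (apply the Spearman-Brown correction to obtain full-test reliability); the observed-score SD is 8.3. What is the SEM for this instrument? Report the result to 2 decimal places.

r_full = 2·0.815 / (1 + 0.815) ≈ 0.8981
SEM = 8.3000·√(1 − 0.8981) ≈ 2.6499

2.65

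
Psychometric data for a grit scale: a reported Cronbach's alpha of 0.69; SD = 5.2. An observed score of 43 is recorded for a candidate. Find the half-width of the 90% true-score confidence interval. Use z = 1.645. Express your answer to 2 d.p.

SEM = 5.200*√(1 − 0.690) ≈ 2.895
Half-width = 1.645*2.895 ≈ 4.763

4.76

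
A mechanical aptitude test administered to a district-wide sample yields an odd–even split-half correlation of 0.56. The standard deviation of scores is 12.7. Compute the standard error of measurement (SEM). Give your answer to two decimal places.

Full-length reliability (Spearman-Brown) = 2(0.56)/(1+0.56) ≃ 0.7179
SEM = 12.7000 * √(1 − 0.7179) = 12.7000 * √0.2821 ≃ 12.7000 * 0.5311 ≃ 6.7448

6.74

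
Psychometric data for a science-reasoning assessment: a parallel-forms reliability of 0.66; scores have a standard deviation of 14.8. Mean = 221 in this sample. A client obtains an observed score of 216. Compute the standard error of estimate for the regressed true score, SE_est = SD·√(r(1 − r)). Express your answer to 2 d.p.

7.01

SE_est = 14.800·√[r(1 − r)] ≃ 7.011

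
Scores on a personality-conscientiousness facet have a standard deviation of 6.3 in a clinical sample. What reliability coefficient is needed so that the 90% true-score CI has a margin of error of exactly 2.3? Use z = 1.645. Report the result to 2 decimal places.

Required SEM = 2.3 / 1.645 ≈ 1.398
r = 1 − (1.398/6.3)² ≈ 1 − 0.049 ≈ 0.951

0.95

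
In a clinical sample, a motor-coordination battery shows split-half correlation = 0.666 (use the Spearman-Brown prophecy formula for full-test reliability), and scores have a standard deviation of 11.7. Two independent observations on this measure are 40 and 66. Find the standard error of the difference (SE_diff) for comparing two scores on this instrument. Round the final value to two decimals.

Full-length reliability (Spearman-Brown) = 2(0.666)/(1+0.666) ≈ 0.800
SEM = 11.700×√(1 − 0.800) ≈ 5.239
SE_diff = √2 × SEM ≈ 7.409

7.41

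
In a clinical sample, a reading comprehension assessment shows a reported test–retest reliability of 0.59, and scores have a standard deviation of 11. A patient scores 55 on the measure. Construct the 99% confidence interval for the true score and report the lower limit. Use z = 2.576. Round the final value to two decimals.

36.86

SEM = 11.0000·√(1 − 0.5900) ≈ 7.0434
Margin = 2.576 · 7.0434 ≈ 18.1439
Lower limit = 55 − 18.1439 ≈ 36.8561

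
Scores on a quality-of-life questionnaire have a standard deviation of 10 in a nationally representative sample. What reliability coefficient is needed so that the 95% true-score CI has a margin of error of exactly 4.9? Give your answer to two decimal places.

Required SEM = 4.9 / 1.96 ≈ 2.500
r = 1 − (SEM / SD)² = 1 − (2.500 / 10)² ≈ 1 − 0.063 ≈ 0.938

0.94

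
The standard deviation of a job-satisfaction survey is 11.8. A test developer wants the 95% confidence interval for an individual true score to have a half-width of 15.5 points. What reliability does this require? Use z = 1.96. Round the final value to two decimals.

0.55

Required SEM = 15.5 / 1.96 ≃ 7.9082
Required reliability = 1 − (SEM/SD)² = 1 − 0.4491 ≃ 0.5509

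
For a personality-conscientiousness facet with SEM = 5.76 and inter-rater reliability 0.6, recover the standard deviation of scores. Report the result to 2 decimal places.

9.11

SD = 5.76 / √(1 − 0.6) ≈ 9.10736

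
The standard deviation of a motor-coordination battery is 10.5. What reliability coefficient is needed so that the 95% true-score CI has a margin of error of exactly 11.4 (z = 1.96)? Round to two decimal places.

SEM needed = half-width / z = 11.4/1.96 ≈ 5.81633
r = 1 − (5.81633/10.5)² ≈ 1 − 0.30684 ≈ 0.69316

0.69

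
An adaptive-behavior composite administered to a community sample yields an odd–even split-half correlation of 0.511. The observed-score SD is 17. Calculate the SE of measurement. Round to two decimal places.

Spearman-Brown: r = 2(0.511) / (1 + 0.511) = 1.022 / 1.511 ≈ 0.676
SEM = 17.000×√(1 − 0.676) ≈ 9.671

9.67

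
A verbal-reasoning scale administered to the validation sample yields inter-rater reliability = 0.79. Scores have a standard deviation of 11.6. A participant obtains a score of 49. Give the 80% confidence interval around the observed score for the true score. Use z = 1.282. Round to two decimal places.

The standard error of measurement is 11.6000*√(1 − 0.7900) ≈ 11.6000*0.4583 ≈ 5.3158.
Half-width = 1.282*5.3158 ≈ 6.8148
Interval: (42.1852, 55.8148)

[42.19, 55.81]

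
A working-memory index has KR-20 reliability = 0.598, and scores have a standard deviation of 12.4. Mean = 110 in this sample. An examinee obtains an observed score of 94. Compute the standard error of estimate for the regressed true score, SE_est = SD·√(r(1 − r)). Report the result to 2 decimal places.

SE_est = SD · √(r(1 − r)) = 12.4000 · √0.2404 ≈ 12.4000 · 0.4903 ≈ 6.0797

6.08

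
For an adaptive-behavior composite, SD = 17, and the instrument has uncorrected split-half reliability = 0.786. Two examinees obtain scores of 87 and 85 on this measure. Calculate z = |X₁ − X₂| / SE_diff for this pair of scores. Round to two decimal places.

0.24

Full-length reliability (Spearman-Brown) = 2(0.786)/(1+0.786) ≈ 0.8802
SEM = 17.0000 * √(1 − 0.8802) = 17.0000 * √0.1198 ≈ 17.0000 * 0.3462 ≈ 5.8846
SE_diff = SEM * √2 ≈ 5.8846 * 1.4142 ≈ 8.3220
z = |87 − 85| / 8.3220 = 2 / 8.3220 ≈ 0.2403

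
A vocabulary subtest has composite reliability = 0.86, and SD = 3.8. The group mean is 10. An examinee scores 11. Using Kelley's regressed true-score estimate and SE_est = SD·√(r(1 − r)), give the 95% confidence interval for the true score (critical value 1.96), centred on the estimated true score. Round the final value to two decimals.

[8.28, 13.44]

T̂ = r·X + (1 − r)·M = 0.8600*11 + 0.1400*10 = 9.4600 + 1.4000 ≈ 10.8600
SE_est = 3.8000*√(0.8600*0.1400) ≈ 1.3186
CI = 10.8600 ± 1.96 * 1.3186 → [8.2756, 13.4444]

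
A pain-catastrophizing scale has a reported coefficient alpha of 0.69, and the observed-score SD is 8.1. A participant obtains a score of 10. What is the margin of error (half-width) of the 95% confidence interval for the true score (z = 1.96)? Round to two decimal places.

8.84

SEM = 8.100·√(1 − 0.690) ≈ 4.510
Margin = 1.96 · 4.510 ≈ 8.839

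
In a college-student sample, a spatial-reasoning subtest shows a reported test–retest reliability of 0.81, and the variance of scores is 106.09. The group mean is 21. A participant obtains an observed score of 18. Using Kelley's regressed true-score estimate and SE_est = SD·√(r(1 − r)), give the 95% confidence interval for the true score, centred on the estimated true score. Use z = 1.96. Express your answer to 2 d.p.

[10.65, 26.49]

SD = √106.09 ≈ 10.3000
Estimated true score = 0.8100·18 + (1 − 0.8100)·21 ≈ 18.5700
SE_est = SD · √(r(1 − r)) = 10.3000 · √0.1539 ≈ 10.3000 · 0.3923 ≈ 4.0407
95% CI: 18.5700 ± 7.9198 ≈ (10.6502, 26.4898)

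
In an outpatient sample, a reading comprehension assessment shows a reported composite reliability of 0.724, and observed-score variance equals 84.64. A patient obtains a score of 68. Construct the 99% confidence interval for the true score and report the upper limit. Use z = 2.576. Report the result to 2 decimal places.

80.45

SD = √84.64 = 9.2000
SEM = 9.2000 * √(1 − 0.7240) = 9.2000 * √0.2760 ≈ 9.2000 * 0.5254 ≈ 4.8333
Half-width = 2.576*4.8333 ≈ 12.4505
Upper bound: 68 + 12.4505 = 80.4505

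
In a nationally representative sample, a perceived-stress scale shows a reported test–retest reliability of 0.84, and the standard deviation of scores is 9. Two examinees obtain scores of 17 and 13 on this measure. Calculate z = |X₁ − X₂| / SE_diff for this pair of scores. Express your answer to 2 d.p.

The standard error of measurement is 9.000·√(1 − 0.840) ≈ 9.000·0.400 ≈ 3.600.
SE_diff = SEM · √2 ≈ 3.600 · 1.414 ≈ 5.091
z = 4 / 5.091 ≈ 0.786

0.79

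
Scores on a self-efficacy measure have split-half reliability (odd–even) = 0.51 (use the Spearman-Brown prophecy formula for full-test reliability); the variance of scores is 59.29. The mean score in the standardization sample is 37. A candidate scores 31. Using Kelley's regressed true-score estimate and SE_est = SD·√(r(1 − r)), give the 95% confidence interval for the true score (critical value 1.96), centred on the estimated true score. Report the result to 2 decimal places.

[25.88, 40.01]

SD = √59.29 ≈ 7.70000
Full-length reliability (Spearman-Brown) = 2(0.51)/(1+0.51) ≈ 0.67550
T̂ = 0.67550(31) + 0.32450(37) ≈ 32.94702
SE_est = SD · √(r(1 − r)) = 7.70000 · √0.21920 ≈ 7.70000 · 0.46819 ≈ 3.60506
95% CI: 32.94702 ± 7.06591 ≈ (25.88111, 40.01293)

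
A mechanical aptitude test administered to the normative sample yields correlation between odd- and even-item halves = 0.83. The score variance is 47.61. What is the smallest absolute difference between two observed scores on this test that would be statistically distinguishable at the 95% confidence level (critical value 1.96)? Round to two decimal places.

SD = √47.61 ≈ 6.9000
Spearman-Brown: r = 2(0.83) / (1 + 0.83) = 1.6600 / 1.8300 ≈ 0.9071
The standard error of measurement is 6.9000*√(1 − 0.9071) ≈ 6.9000*0.3048 ≈ 2.1030.
Standard error of the difference = 2.1030·√2 ≈ 2.9742
Smallest detectable difference = 1.96*2.9742 ≈ 5.8293

5.83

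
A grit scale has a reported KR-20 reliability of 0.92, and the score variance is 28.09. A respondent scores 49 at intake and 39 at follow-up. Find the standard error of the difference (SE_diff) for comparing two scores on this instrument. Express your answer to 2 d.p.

SD = √28.09 = 5.300
The standard error of measurement is 5.300×√(1 − 0.920) ≃ 5.300×0.283 ≃ 1.499.
SE_diff = √2 × SEM ≃ 2.120

2.12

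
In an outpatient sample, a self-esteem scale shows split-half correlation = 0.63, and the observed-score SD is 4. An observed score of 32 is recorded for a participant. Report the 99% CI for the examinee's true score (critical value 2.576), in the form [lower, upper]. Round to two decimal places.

[27.09, 36.91]

Full-length reliability (Spearman-Brown) = 2(0.63)/(1+0.63) ≃ 0.7730
SEM = 4.0000 * √(1 − 0.7730) = 4.0000 * √0.2270 ≃ 4.0000 * 0.4764 ≃ 1.9058
2.576 * SEM ≃ 4.9092
CI = 32 ± 4.9092 → [27.0908, 36.9092]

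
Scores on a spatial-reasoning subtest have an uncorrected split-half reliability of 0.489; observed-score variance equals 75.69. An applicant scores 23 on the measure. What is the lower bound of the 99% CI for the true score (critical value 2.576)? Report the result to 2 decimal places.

9.87

SD = √75.69 = 8.700
r_full = 2·0.489 / (1 + 0.489) ≈ 0.657
SEM = 8.700·√(1 − 0.657) ≈ 5.097
Half-width = 2.576·5.097 ≈ 13.129
Lower limit = 23 − 13.129 ≈ 9.871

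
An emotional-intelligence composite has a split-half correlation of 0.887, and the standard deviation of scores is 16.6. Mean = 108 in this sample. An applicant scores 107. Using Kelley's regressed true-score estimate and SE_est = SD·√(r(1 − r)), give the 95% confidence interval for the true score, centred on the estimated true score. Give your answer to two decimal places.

[99.34, 114.78]

r_full = 2·0.887 / (1 + 0.887) ≈ 0.940
T̂ = r·X + (1 − r)·M = 0.940*107 + 0.060*108 ≈ 100.592 + 6.467 ≈ 107.060
SE_est = SD * √(r(1 − r)) = 16.600 * √0.056 ≈ 16.600 * 0.237 ≈ 3.939
CI = 107.060 ± 1.96 * 3.939 → [99.340, 114.780]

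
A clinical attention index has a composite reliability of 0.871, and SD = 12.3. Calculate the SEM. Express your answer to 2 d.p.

SEM = 12.3000 · √(1 − 0.8710) = 12.3000 · √0.1290 ≈ 12.3000 · 0.3592 ≈ 4.4177

4.42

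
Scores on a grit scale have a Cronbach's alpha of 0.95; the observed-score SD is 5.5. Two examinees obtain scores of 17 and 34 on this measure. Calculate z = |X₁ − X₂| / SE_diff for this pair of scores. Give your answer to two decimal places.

9.77

SEM = 5.5000 * √(1 − 0.9500) = 5.5000 * √0.0500 ≈ 5.5000 * 0.2236 ≈ 1.2298
SE_diff = √2 * SEM ≈ 1.7393
z = |17 − 34| / 1.7393 = 17 / 1.7393 ≈ 9.7743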